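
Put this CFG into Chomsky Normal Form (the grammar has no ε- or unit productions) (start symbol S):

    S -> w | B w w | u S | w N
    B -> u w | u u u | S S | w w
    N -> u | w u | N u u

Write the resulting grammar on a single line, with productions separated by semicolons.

S -> w | B Y1 | X2 S | X1 N; B -> X2 X1 | X2 Y2 | S S | X1 X1; N -> u | X1 X2 | N Y3; X1 -> w; X2 -> u; Y1 -> X1 X1; Y2 -> X2 X2; Y3 -> X2 X2

Introduce a nonterminal for each terminal appearing in a rule of length ≥ 2: X1 → w, X2 → u.
Binarize each right-hand side of length ≥ 3 by chaining fresh nonterminals (Y1, Y2, …): affected rules were S → B X1 X1; B → X2 X2 X2; N → N X2 X2.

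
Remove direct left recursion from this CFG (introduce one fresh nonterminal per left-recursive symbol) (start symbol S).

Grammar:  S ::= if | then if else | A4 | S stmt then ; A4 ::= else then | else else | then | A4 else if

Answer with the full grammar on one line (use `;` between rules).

S ::= if S' | then if else S' | A4 S'; A4 ::= else then A4' | else else A4' | then A4'; S' ::= stmt then S' | ε; A4' ::= else if A4' | ε

S, A4 are directly left-recursive.
For S: α = {stmt then}, β = {if, then if else, A4}. Rewrite as S → β S' and S' → α S' | ε.
For A4: α = {else if}, β = {else then, else else, then}. Rewrite as A4 → β A4' and A4' → α A4' | ε.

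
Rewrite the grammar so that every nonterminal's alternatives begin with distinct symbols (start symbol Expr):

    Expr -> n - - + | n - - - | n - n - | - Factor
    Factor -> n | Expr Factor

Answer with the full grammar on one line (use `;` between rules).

Expr has alternatives sharing prefix 'n -': factor to Expr → n - Expr1 with Expr1 → - + | - - | n -.
Expr1 has alternatives sharing prefix '-': factor to Expr1 → - Expr11 with Expr11 → + | -.

Expr -> - Factor | n - Expr1; Factor -> n | Expr Factor; Expr1 -> n - | - Expr11; Expr11 -> + | -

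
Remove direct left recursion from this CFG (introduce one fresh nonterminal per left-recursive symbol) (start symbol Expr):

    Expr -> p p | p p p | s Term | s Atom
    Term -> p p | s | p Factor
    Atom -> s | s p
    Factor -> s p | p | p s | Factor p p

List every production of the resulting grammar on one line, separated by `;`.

Directly left-recursive nonterminal: Factor.
For Factor: α = {p p}, β = {s p, p, p s}. Rewrite as Factor → β Factor1 and Factor1 → α Factor1 | ε.

Expr -> p p | p p p | s Term | s Atom; Term -> p p | s | p Factor; Atom -> s | s p; Factor -> s p Factor1 | p Factor1 | p s Factor1; Factor1 -> p p Factor1 | ε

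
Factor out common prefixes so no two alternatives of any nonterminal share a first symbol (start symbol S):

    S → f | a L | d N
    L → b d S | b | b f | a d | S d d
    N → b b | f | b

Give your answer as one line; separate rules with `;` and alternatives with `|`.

L has alternatives sharing prefix 'b': factor to L → b L' with L' → d S | ε | f.
N has alternatives sharing prefix 'b': factor to N → b N' with N' → b | ε.

S → f | a L | d N; L → a d | S d d | b L'; N → f | b N'; L' → d S | ε | f; N' → b | ε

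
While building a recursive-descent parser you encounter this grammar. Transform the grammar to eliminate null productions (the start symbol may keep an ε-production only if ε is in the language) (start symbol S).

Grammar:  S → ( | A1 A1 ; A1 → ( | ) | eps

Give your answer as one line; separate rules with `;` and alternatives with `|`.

Nullable nonterminals: {A1, S}.
ε ∈ L(G) since S is nullable, so keep S → ε.
Expand every rule over subsets of its nullable positions: S → A1 A1 gives A1 A1 | A1.

S → ( | A1 A1 | A1 | ε; A1 → ( | )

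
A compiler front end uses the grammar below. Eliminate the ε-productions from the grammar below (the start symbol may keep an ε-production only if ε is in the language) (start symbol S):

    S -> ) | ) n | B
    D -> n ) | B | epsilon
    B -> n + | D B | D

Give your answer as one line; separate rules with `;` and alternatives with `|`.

The nullable symbols are {B, D, S}.
ε ∈ L(G) since S is nullable, so keep S → ε.
For each production, add variants omitting each subset of nullable occurrences: B → D B gives D B | D.

S -> ) | ) n | B | epsilon; D -> n ) | B; B -> n + | D B | D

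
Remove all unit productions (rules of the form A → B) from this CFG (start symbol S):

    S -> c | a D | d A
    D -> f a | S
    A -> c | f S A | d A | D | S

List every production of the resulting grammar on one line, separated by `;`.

S -> c | a D | d A; D -> c | a D | d A | f a; A -> c | a D | d A | f a | f S A

Unit pairs: A ⇒* {D, S}; D ⇒* {S}.
Replace each nonterminal's rules with the union of the non-unit rules of every nonterminal it unit-derives.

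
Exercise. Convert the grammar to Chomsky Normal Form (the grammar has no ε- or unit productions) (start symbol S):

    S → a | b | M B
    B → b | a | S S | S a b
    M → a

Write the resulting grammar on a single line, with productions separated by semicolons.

Introduce a nonterminal for each terminal appearing in a rule of length ≥ 2: X1 → a, X2 → b.
Binarize each right-hand side of length ≥ 3 by chaining fresh nonterminals (Y1, Y2, …): affected rules were B → S X1 X2.

S → a | b | M B; B → b | a | S S | S Y1; M → a; X1 → a; X2 → b; Y1 → X1 X2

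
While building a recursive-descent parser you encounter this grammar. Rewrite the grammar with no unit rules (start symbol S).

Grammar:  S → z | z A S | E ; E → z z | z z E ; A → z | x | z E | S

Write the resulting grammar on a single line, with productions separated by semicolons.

Unit pairs: A ⇒* {E, S}; S ⇒* {E}.
Replace each nonterminal's rules with the union of the non-unit rules of every nonterminal it unit-derives.

S → z z | z z E | z | z A S; E → z z | z z E; A → z z | z z E | z | z A S | x | z E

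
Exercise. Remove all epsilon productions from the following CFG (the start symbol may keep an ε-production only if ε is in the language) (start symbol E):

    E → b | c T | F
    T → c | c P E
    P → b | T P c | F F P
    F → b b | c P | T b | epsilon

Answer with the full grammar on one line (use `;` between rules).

Nullable set = {E, F}.
ε ∈ L(G) since E is nullable, so keep E → ε.
Expand every rule over subsets of its nullable positions: T → c P E gives c P E | c P. P → F F P gives F F P | F P.

E → b | c T | F | epsilon; T → c | c P E | c P; P → b | T P c | F F P | F P; F → b b | c P | T b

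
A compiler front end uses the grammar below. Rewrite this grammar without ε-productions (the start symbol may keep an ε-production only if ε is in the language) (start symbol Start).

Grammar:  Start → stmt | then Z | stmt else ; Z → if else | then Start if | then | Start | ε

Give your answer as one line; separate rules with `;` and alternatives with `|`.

Start → stmt | then Z | then | stmt else; Z → if else | then Start if | then | Start

The nullable symbols are {Z}.
ε ∉ L(G), so no ε-production is kept.
Add the nullable-subset variants: Start → then Z gives then Z | then.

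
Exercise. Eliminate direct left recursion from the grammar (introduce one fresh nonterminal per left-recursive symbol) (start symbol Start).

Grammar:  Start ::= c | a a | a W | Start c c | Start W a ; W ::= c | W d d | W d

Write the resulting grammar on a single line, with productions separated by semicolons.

Start, W are directly left-recursive.
For Start: α = {c c, W a}, β = {c, a a, a W}. Rewrite as Start → β Start1 and Start1 → α Start1 | ε.
For W: α = {d d, d}, β = {c}. Rewrite as W → β W1 and W1 → α W1 | ε.

Start ::= c Start1 | a a Start1 | a W Start1; W ::= c W1; Start1 ::= c c Start1 | W a Start1 | epsilon; W1 ::= d d W1 | d W1 | epsilon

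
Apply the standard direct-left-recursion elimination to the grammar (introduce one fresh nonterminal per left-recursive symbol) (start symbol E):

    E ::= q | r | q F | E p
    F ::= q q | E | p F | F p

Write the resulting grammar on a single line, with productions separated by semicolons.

E, F are directly left-recursive.
For E: α = {p}, β = {q, r, q F}. Rewrite as E → β E' and E' → α E' | ε.
For F: α = {p}, β = {q q, E, p F}. Rewrite as F → β F' and F' → α F' | ε.

E ::= q E' | r E' | q F E'; F ::= q q F' | E F' | p F F'; E' ::= p E' | ε; F' ::= p F' | ε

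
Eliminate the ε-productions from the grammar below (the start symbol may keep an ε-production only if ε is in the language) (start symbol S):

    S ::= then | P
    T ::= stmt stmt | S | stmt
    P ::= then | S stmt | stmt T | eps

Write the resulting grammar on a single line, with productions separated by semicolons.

Nullable nonterminals: {P, S, T}.
ε ∈ L(G) since S is nullable, so keep S → ε.
For each production, add variants omitting each subset of nullable occurrences: P → S stmt gives S stmt | stmt.

S ::= then | P | ε; T ::= stmt stmt | S | stmt; P ::= then | S stmt | stmt | stmt T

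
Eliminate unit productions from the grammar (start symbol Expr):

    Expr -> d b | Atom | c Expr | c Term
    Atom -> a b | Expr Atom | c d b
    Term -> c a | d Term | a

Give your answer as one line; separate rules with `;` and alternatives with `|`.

Expr -> a b | Expr Atom | c d b | d b | c Expr | c Term; Atom -> a b | Expr Atom | c d b; Term -> c a | d Term | a

Unit pairs: Expr ⇒* {Atom}.
For each unit pair (A, B), copy every non-unit production of B to A, then drop all unit productions.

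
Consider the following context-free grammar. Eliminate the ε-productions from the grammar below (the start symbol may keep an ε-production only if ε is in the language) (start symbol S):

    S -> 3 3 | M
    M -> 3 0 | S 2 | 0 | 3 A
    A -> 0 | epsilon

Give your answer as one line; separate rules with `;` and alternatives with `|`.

The nullable symbols are {A}.
ε ∉ L(G), so no ε-production is kept.
Add the nullable-subset variants: M → 3 A gives 3 A | 3.

S -> 3 3 | M; M -> 3 0 | S 2 | 0 | 3 A | 3; A -> 0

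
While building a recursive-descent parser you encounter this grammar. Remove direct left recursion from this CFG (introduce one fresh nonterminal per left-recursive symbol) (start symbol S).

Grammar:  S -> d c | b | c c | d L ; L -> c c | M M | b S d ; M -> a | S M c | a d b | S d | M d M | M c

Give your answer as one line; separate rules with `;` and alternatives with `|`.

S -> d c | b | c c | d L; L -> c c | M M | b S d; M -> a M' | S M c M' | a d b M' | S d M'; M' -> d M M' | c M' | ε

Directly left-recursive nonterminal: M.
For M: α = {d M, c}, β = {a, S M c, a d b, S d}. Rewrite as M → β M' and M' → α M' | ε.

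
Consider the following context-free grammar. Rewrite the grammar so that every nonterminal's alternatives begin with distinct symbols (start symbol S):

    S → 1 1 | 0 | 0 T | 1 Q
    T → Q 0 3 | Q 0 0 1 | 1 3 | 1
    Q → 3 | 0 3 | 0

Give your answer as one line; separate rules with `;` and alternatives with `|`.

S has alternatives sharing prefix '1': factor to S → 1 S' with S' → 1 | Q.
S has alternatives sharing prefix '0': factor to S → 0 S'' with S'' → ε | T.
T has alternatives sharing prefix 'Q 0': factor to T → Q 0 T' with T' → 3 | 0 1.
T has alternatives sharing prefix '1': factor to T → 1 T'' with T'' → 3 | ε.
Q has alternatives sharing prefix '0': factor to Q → 0 Q' with Q' → 3 | ε.

S → 1 S' | 0 S''; T → Q 0 T' | 1 T''; Q → 3 | 0 Q'; S' → 1 | Q; S'' → ε | T; T' → 3 | 0 1; T'' → 3 | ε; Q' → 3 | ε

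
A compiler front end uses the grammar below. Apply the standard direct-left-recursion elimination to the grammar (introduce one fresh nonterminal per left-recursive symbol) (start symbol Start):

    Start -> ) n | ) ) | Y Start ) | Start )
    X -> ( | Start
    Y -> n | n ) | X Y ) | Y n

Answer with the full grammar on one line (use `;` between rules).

Start -> ) n Start1 | ) ) Start1 | Y Start ) Start1; X -> ( | Start; Y -> n Y1 | n ) Y1 | X Y ) Y1; Start1 -> ) Start1 | epsilon; Y1 -> n Y1 | epsilon

Left recursion appears on Start, Y.
For Start: α = {)}, β = {) n, ) ), Y Start )}. Rewrite as Start → β Start1 and Start1 → α Start1 | ε.
For Y: α = {n}, β = {n, n ), X Y )}. Rewrite as Y → β Y1 and Y1 → α Y1 | ε.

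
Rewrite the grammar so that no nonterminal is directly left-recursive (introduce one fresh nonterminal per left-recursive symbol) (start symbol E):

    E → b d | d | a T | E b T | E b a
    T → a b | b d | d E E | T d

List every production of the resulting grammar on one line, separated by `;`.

E → b d E' | d E' | a T E'; T → a b T' | b d T' | d E E T'; E' → b T E' | b a E' | ε; T' → d T' | ε

E, T are directly left-recursive.
For E: α = {b T, b a}, β = {b d, d, a T}. Rewrite as E → β E' and E' → α E' | ε.
For T: α = {d}, β = {a b, b d, d E E}. Rewrite as T → β T' and T' → α T' | ε.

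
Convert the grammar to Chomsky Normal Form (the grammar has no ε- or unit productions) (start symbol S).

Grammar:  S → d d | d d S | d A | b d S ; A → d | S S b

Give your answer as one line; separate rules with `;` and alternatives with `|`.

Introduce a nonterminal for each terminal appearing in a rule of length ≥ 2: X1 → d, X2 → b.
Binarize each right-hand side of length ≥ 3 by chaining fresh nonterminals (Y1, Y2, …): affected rules were S → X1 X1 S; S → X2 X1 S; A → S S X2.

S → X1 X1 | X1 Y1 | X1 A | X2 Y2; A → d | S Y3; X1 → d; X2 → b; Y1 → X1 S; Y2 → X1 S; Y3 → S X2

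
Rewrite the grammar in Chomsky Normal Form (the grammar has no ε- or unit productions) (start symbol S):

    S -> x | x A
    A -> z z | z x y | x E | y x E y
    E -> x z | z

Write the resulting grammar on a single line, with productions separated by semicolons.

Introduce a nonterminal for each terminal appearing in a rule of length ≥ 2: X1 → x, X2 → z, X3 → y.
Binarize each right-hand side of length ≥ 3 by chaining fresh nonterminals (Y1, Y2, …): affected rules were A → X2 X1 X3; A → X3 X1 E X3.

S -> x | X1 A; A -> X2 X2 | X2 Y1 | X1 E | X3 Y2; E -> X1 X2 | z; X1 -> x; X2 -> z; X3 -> y; Y1 -> X1 X3; Y2 -> X1 Y3; Y3 -> E X3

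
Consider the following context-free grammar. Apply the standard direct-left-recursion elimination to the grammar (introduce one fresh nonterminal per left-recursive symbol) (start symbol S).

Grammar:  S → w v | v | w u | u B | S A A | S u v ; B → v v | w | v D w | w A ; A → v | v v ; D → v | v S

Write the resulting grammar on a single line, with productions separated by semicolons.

S is directly left-recursive.
For S: α = {A A, u v}, β = {w v, v, w u, u B}. Rewrite as S → β S' and S' → α S' | ε.

S → w v S' | v S' | w u S' | u B S'; B → v v | w | v D w | w A; A → v | v v; D → v | v S; S' → A A S' | u v S' | ε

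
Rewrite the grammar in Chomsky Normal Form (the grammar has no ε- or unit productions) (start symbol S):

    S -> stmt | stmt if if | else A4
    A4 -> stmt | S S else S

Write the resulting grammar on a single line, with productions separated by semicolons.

S -> stmt | X1 Y1 | X3 A4; A4 -> stmt | S Y2; X1 -> stmt; X2 -> if; X3 -> else; Y1 -> X2 X2; Y2 -> S Y3; Y3 -> X3 S

Introduce a nonterminal for each terminal appearing in a rule of length ≥ 2: X1 → stmt, X2 → if, X3 → else.
Binarize each right-hand side of length ≥ 3 by chaining fresh nonterminals (Y1, Y2, …): affected rules were S → X1 X2 X2; A4 → S S X3 S.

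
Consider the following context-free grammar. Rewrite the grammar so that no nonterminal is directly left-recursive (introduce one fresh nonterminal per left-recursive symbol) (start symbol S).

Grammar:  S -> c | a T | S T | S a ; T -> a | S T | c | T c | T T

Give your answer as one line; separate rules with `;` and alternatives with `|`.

S, T are directly left-recursive.
For S: α = {T, a}, β = {c, a T}. Rewrite as S → β S' and S' → α S' | ε.
For T: α = {c, T}, β = {a, S T, c}. Rewrite as T → β T' and T' → α T' | ε.

S -> c S' | a T S'; T -> a T' | S T T' | c T'; S' -> T S' | a S' | ε; T' -> c T' | T T' | ε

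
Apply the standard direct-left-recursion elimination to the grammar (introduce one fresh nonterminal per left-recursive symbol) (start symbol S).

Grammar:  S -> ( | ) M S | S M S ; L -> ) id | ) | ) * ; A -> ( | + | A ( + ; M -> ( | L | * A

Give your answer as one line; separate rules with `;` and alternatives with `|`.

S -> ( S' | ) M S S'; L -> ) id | ) | ) *; A -> ( A' | + A'; M -> ( | L | * A; S' -> M S S' | epsilon; A' -> ( + A' | epsilon

Left recursion appears on S, A.
For S: α = {M S}, β = {(, ) M S}. Rewrite as S → β S' and S' → α S' | ε.
For A: α = {( +}, β = {(, +}. Rewrite as A → β A' and A' → α A' | ε.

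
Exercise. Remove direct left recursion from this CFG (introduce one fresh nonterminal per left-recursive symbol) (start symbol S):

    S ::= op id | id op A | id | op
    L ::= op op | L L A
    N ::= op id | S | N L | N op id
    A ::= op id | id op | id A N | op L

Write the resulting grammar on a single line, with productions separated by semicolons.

S ::= op id | id op A | id | op; L ::= op op L'; N ::= op id N' | S N'; A ::= op id | id op | id A N | op L; L' ::= L A L' | ε; N' ::= L N' | op id N' | ε

Left recursion appears on L, N.
For L: α = {L A}, β = {op op}. Rewrite as L → β L' and L' → α L' | ε.
For N: α = {L, op id}, β = {op id, S}. Rewrite as N → β N' and N' → α N' | ε.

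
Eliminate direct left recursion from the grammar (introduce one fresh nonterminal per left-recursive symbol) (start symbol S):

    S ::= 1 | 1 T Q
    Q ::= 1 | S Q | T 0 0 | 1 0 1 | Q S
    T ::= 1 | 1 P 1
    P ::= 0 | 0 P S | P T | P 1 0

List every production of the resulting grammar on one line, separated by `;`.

S ::= 1 | 1 T Q; Q ::= 1 Q' | S Q Q' | T 0 0 Q' | 1 0 1 Q'; T ::= 1 | 1 P 1; P ::= 0 P' | 0 P S P'; Q' ::= S Q' | ε; P' ::= T P' | 1 0 P' | ε

Directly left-recursive nonterminals: Q, P.
For Q: α = {S}, β = {1, S Q, T 0 0, 1 0 1}. Rewrite as Q → β Q' and Q' → α Q' | ε.
For P: α = {T, 1 0}, β = {0, 0 P S}. Rewrite as P → β P' and P' → α P' | ε.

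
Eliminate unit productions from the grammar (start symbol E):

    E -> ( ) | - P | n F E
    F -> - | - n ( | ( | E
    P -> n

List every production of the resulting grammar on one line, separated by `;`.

E -> ( ) | - P | n F E; F -> ( ) | - P | n F E | - | - n ( | (; P -> n

Unit pairs: F ⇒* {E}.
Replace each nonterminal's rules with the union of the non-unit rules of every nonterminal it unit-derives.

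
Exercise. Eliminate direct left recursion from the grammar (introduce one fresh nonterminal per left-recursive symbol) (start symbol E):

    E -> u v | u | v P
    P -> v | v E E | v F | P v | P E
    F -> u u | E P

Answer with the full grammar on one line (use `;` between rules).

E -> u v | u | v P; P -> v P' | v E E P' | v F P'; F -> u u | E P; P' -> v P' | E P' | ε

Directly left-recursive nonterminal: P.
For P: α = {v, E}, β = {v, v E E, v F}. Rewrite as P → β P' and P' → α P' | ε.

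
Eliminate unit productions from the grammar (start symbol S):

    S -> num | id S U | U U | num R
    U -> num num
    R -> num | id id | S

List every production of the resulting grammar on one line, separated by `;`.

Unit pairs: R ⇒* {S}.
Replace each nonterminal's rules with the union of the non-unit rules of every nonterminal it unit-derives.

S -> num | id S U | U U | num R; U -> num num; R -> num | id S U | U U | num R | id id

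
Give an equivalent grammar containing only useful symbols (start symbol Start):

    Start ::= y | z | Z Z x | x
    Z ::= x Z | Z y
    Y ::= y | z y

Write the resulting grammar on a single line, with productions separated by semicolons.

Generating nonterminals: {Start, Y}.
Reachable from Start after that: {Start}.
Removed useless symbols: {Y, Z} and every production mentioning them.

Start ::= y | z | x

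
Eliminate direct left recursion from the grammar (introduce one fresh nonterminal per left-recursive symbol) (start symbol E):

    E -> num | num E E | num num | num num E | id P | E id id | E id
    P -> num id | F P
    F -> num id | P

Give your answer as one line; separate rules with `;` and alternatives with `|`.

E -> num E' | num E E E' | num num E' | num num E E' | id P E'; P -> num id | F P; F -> num id | P; E' -> id id E' | id E' | ε

Left recursion appears on E.
For E: α = {id id, id}, β = {num, num E E, num num, num num E, id P}. Rewrite as E → β E' and E' → α E' | ε.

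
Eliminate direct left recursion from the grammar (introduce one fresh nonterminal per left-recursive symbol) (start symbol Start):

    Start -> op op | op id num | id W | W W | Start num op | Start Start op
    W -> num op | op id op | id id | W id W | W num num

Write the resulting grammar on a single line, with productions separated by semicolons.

Start -> op op Start1 | op id num Start1 | id W Start1 | W W Start1; W -> num op W1 | op id op W1 | id id W1; Start1 -> num op Start1 | Start op Start1 | ε; W1 -> id W W1 | num num W1 | ε

Start, W are directly left-recursive.
For Start: α = {num op, Start op}, β = {op op, op id num, id W, W W}. Rewrite as Start → β Start1 and Start1 → α Start1 | ε.
For W: α = {id W, num num}, β = {num op, op id op, id id}. Rewrite as W → β W1 and W1 → α W1 | ε.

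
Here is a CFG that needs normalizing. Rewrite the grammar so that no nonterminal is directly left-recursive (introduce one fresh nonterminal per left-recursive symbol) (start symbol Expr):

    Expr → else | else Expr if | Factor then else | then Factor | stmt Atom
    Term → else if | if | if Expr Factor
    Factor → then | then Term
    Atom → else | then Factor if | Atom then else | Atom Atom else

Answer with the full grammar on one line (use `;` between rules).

Expr → else | else Expr if | Factor then else | then Factor | stmt Atom; Term → else if | if | if Expr Factor; Factor → then | then Term; Atom → else Atom1 | then Factor if Atom1; Atom1 → then else Atom1 | Atom else Atom1 | epsilon

Atom is directly left-recursive.
For Atom: α = {then else, Atom else}, β = {else, then Factor if}. Rewrite as Atom → β Atom1 and Atom1 → α Atom1 | ε.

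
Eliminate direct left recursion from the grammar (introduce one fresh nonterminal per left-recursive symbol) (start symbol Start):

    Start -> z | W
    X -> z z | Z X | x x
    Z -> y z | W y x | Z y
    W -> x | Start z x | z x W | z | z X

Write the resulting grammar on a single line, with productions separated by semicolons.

Start -> z | W; X -> z z | Z X | x x; Z -> y z Z1 | W y x Z1; W -> x | Start z x | z x W | z | z X; Z1 -> y Z1 | ε

Directly left-recursive nonterminal: Z.
For Z: α = {y}, β = {y z, W y x}. Rewrite as Z → β Z1 and Z1 → α Z1 | ε.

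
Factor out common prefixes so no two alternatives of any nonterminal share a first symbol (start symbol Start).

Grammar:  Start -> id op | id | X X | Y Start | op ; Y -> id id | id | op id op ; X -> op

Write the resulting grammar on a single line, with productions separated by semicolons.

Start has alternatives sharing prefix 'id': factor to Start → id Start1 with Start1 → op | ε.
Y has alternatives sharing prefix 'id': factor to Y → id Y1 with Y1 → id | ε.

Start -> X X | Y Start | op | id Start1; Y -> op id op | id Y1; X -> op; Start1 -> op | ε; Y1 -> id | ε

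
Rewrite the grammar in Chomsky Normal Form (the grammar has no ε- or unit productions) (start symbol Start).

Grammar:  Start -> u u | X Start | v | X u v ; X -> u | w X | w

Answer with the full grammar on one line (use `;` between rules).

Start -> X1 X1 | X Start | v | X Y1; X -> u | X3 X | w; X1 -> u; X2 -> v; X3 -> w; Y1 -> X1 X2

Introduce a nonterminal for each terminal appearing in a rule of length ≥ 2: X1 → u, X2 → v, X3 → w.
Binarize each right-hand side of length ≥ 3 by chaining fresh nonterminals (Y1, Y2, …): affected rules were Start → X X1 X2.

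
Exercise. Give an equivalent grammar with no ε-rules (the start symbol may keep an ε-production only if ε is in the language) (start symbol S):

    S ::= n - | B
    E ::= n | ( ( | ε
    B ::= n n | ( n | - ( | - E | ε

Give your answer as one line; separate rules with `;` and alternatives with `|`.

S ::= n - | B | ε; E ::= n | ( (; B ::= n n | ( n | - ( | - E | -

Nullable set = {B, E, S}.
ε ∈ L(G) since S is nullable, so keep S → ε.
Expand every rule over subsets of its nullable positions: B → - E gives - E | -.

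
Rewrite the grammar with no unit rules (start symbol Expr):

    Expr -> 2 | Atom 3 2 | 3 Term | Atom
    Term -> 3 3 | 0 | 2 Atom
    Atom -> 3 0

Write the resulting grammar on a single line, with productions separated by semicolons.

Unit pairs: Expr ⇒* {Atom}.
For every A with A ⇒* B via unit rules, add B's non-unit alternatives to A; then delete every rule of the form X → Y.

Expr -> 3 0 | 2 | Atom 3 2 | 3 Term; Term -> 3 3 | 0 | 2 Atom; Atom -> 3 0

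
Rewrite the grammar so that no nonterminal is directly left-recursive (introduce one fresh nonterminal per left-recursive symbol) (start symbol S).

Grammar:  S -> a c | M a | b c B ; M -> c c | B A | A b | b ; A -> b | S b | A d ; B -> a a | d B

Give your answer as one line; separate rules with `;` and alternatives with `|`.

S -> a c | M a | b c B; M -> c c | B A | A b | b; A -> b A' | S b A'; B -> a a | d B; A' -> d A' | ε

A is directly left-recursive.
For A: α = {d}, β = {b, S b}. Rewrite as A → β A' and A' → α A' | ε.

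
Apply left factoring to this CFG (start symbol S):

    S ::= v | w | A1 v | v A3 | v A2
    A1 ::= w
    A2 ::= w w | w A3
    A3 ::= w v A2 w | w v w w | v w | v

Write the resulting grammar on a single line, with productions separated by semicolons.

S has alternatives sharing prefix 'v': factor to S → v S' with S' → ε | A3 | A2.
A2 has alternatives sharing prefix 'w': factor to A2 → w A2' with A2' → w | A3.
A3 has alternatives sharing prefix 'w v': factor to A3 → w v A3' with A3' → A2 w | w w.
A3 has alternatives sharing prefix 'v': factor to A3 → v A3'' with A3'' → w | ε.

S ::= w | A1 v | v S'; A1 ::= w; A2 ::= w A2'; A3 ::= w v A3' | v A3''; S' ::= ε | A3 | A2; A2' ::= w | A3; A3' ::= A2 w | w w; A3'' ::= w | ε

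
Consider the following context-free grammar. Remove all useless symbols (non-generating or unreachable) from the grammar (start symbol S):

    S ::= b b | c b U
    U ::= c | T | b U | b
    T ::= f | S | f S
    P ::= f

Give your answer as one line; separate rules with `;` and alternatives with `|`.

Generating nonterminals: {P, S, T, U}.
Reachable from S after that: {S, T, U}.
Removed useless symbols: {P} and every production mentioning them.

S ::= b b | c b U; U ::= c | T | b U | b; T ::= f | S | f S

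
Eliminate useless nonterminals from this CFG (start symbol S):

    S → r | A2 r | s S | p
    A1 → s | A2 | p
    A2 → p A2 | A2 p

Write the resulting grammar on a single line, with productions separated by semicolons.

S → r | s S | p

Generating nonterminals: {A1, S}.
Reachable from S after that: {S}.
Removed useless symbols: {A1, A2} and every production mentioning them.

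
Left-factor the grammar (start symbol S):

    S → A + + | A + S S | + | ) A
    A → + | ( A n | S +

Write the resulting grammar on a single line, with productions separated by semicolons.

S has alternatives sharing prefix 'A +': factor to S → A + S' with S' → + | S S.

S → + | ) A | A + S'; A → + | ( A n | S +; S' → + | S S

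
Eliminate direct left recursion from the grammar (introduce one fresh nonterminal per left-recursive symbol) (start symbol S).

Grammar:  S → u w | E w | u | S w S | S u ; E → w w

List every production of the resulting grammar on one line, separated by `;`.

Left recursion appears on S.
For S: α = {w S, u}, β = {u w, E w, u}. Rewrite as S → β S' and S' → α S' | ε.

S → u w S' | E w S' | u S'; E → w w; S' → w S S' | u S' | ε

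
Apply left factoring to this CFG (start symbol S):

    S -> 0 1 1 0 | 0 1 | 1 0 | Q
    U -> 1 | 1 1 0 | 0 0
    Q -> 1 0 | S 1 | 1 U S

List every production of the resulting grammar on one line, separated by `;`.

S has alternatives sharing prefix '0 1': factor to S → 0 1 S' with S' → 1 0 | ε.
U has alternatives sharing prefix '1': factor to U → 1 U' with U' → ε | 1 0.
Q has alternatives sharing prefix '1': factor to Q → 1 Q' with Q' → 0 | U S.

S -> 1 0 | Q | 0 1 S'; U -> 0 0 | 1 U'; Q -> S 1 | 1 Q'; S' -> 1 0 | ε; U' -> ε | 1 0; Q' -> 0 | U S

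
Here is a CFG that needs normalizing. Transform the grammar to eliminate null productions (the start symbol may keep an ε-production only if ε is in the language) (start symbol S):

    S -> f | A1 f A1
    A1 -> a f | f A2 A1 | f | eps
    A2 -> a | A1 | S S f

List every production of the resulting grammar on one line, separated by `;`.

S -> f | A1 f A1 | A1 f | f A1; A1 -> a f | f A2 A1 | f A2 | f A1 | f; A2 -> a | A1 | S S f

Nullable nonterminals: {A1, A2}.
ε ∉ L(G), so no ε-production is kept.
Add the nullable-subset variants: S → A1 f A1 gives A1 f A1 | A1 f | f A1. A1 → f A2 A1 gives f A2 A1 | f A2 | f A1 | f.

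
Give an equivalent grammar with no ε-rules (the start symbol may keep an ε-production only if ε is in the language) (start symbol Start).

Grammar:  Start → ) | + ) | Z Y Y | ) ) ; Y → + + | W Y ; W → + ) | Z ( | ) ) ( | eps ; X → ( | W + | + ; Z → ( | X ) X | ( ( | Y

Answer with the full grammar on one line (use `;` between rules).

Start → ) | + ) | Z Y Y | ) ); Y → + + | W Y; W → + ) | Z ( | ) ) (; X → ( | W + | +; Z → ( | X ) X | ( ( | Y

Nullable set = {W}.
ε ∉ L(G), so no ε-production is kept.
For each production, add variants omitting each subset of nullable occurrences: X → W + gives W + | +.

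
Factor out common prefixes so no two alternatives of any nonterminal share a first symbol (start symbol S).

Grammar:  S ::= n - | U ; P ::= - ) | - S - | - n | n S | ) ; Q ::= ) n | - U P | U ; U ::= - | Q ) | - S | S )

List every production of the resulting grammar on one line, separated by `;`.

P has alternatives sharing prefix '-': factor to P → - P' with P' → ) | S - | n.
U has alternatives sharing prefix '-': factor to U → - U' with U' → ε | S.

S ::= n - | U; P ::= n S | ) | - P'; Q ::= ) n | - U P | U; U ::= Q ) | S ) | - U'; P' ::= ) | S - | n; U' ::= ε | S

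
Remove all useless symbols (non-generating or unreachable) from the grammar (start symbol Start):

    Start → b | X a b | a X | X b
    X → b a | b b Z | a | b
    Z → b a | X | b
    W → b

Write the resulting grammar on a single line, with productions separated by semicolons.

Start → b | X a b | a X | X b; X → b a | b b Z | a | b; Z → b a | X | b

Generating nonterminals: {Start, W, X, Z}.
Reachable from Start after that: {Start, X, Z}.
Removed useless symbols: {W} and every production mentioning them.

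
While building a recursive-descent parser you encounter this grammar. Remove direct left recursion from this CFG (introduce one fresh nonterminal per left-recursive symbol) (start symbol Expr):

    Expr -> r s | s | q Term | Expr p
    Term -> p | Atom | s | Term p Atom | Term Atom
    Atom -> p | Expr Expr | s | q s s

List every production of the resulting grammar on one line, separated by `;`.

Directly left-recursive nonterminals: Expr, Term.
For Expr: α = {p}, β = {r s, s, q Term}. Rewrite as Expr → β Expr1 and Expr1 → α Expr1 | ε.
For Term: α = {p Atom, Atom}, β = {p, Atom, s}. Rewrite as Term → β Term1 and Term1 → α Term1 | ε.

Expr -> r s Expr1 | s Expr1 | q Term Expr1; Term -> p Term1 | Atom Term1 | s Term1; Atom -> p | Expr Expr | s | q s s; Expr1 -> p Expr1 | ε; Term1 -> p Atom Term1 | Atom Term1 | ε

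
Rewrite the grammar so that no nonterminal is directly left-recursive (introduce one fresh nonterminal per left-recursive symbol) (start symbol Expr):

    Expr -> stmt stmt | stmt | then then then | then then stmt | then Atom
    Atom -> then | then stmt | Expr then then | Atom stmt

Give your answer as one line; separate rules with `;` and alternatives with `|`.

Atom is directly left-recursive.
For Atom: α = {stmt}, β = {then, then stmt, Expr then then}. Rewrite as Atom → β Atom1 and Atom1 → α Atom1 | ε.

Expr -> stmt stmt | stmt | then then then | then then stmt | then Atom; Atom -> then Atom1 | then stmt Atom1 | Expr then then Atom1; Atom1 -> stmt Atom1 | epsilon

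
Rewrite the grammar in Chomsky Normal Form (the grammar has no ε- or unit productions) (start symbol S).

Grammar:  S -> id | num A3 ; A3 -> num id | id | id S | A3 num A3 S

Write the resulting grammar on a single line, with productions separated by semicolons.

S -> id | X1 A3; A3 -> X1 X2 | id | X2 S | A3 Y1; X1 -> num; X2 -> id; Y1 -> X1 Y2; Y2 -> A3 S

Introduce a nonterminal for each terminal appearing in a rule of length ≥ 2: X1 → num, X2 → id.
Binarize each right-hand side of length ≥ 3 by chaining fresh nonterminals (Y1, Y2, …): affected rules were A3 → A3 X1 A3 S.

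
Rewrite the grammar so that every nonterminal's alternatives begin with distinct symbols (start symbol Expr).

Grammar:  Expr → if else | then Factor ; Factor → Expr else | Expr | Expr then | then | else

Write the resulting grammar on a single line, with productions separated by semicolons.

Factor has alternatives sharing prefix 'Expr': factor to Factor → Expr Factor1 with Factor1 → else | ε | then.

Expr → if else | then Factor; Factor → then | else | Expr Factor1; Factor1 → else | eps | then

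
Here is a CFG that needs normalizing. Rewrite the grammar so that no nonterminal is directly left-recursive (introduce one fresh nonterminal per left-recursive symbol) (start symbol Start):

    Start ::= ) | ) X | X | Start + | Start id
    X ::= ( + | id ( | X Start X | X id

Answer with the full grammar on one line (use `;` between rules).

Start ::= ) Start1 | ) X Start1 | X Start1; X ::= ( + X1 | id ( X1; Start1 ::= + Start1 | id Start1 | ε; X1 ::= Start X X1 | id X1 | ε

Left recursion appears on Start, X.
For Start: α = {+, id}, β = {), ) X, X}. Rewrite as Start → β Start1 and Start1 → α Start1 | ε.
For X: α = {Start X, id}, β = {( +, id (}. Rewrite as X → β X1 and X1 → α X1 | ε.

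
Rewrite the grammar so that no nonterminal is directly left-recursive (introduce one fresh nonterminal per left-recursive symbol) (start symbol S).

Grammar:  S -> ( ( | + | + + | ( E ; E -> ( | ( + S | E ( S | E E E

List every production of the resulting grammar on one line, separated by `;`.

S -> ( ( | + | + + | ( E; E -> ( E' | ( + S E'; E' -> ( S E' | E E E' | ε

Directly left-recursive nonterminal: E.
For E: α = {( S, E E}, β = {(, ( + S}. Rewrite as E → β E' and E' → α E' | ε.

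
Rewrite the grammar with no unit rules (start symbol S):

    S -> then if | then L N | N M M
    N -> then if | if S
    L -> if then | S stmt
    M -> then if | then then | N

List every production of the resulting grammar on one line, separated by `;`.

S -> then if | then L N | N M M; N -> then if | if S; L -> if then | S stmt; M -> then if | if S | then then

Unit pairs: M ⇒* {N}.
For every A with A ⇒* B via unit rules, add B's non-unit alternatives to A; then delete every rule of the form X → Y.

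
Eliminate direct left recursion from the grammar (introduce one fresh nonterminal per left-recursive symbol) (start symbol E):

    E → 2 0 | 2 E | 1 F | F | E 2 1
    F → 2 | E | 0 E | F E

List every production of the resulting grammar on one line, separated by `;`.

E → 2 0 E' | 2 E E' | 1 F E' | F E'; F → 2 F' | E F' | 0 E F'; E' → 2 1 E' | epsilon; F' → E F' | epsilon

E, F are directly left-recursive.
For E: α = {2 1}, β = {2 0, 2 E, 1 F, F}. Rewrite as E → β E' and E' → α E' | ε.
For F: α = {E}, β = {2, E, 0 E}. Rewrite as F → β F' and F' → α F' | ε.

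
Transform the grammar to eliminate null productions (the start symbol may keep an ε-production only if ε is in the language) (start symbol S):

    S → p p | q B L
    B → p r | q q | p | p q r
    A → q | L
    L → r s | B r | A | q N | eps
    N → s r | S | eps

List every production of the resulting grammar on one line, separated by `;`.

Nullable nonterminals: {A, L, N}.
ε ∉ L(G), so no ε-production is kept.
Expand every rule over subsets of its nullable positions: S → q B L gives q B L | q B. L → q N gives q N | q.

S → p p | q B L | q B; B → p r | q q | p | p q r; A → q | L; L → r s | B r | A | q N | q; N → s r | S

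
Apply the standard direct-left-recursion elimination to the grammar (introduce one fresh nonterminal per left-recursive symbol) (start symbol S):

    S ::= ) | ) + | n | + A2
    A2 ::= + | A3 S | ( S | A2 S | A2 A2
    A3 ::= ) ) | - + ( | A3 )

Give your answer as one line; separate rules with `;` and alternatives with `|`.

A2, A3 are directly left-recursive.
For A2: α = {S, A2}, β = {+, A3 S, ( S}. Rewrite as A2 → β A2' and A2' → α A2' | ε.
For A3: α = {)}, β = {) ), - + (}. Rewrite as A3 → β A3' and A3' → α A3' | ε.

S ::= ) | ) + | n | + A2; A2 ::= + A2' | A3 S A2' | ( S A2'; A3 ::= ) ) A3' | - + ( A3'; A2' ::= S A2' | A2 A2' | ε; A3' ::= ) A3' | ε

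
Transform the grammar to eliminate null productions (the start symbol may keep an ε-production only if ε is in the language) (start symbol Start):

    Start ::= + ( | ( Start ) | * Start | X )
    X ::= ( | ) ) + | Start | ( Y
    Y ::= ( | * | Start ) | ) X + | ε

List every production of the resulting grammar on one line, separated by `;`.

Start ::= + ( | ( Start ) | * Start | X ); X ::= ( | ) ) + | Start | ( Y; Y ::= ( | * | Start ) | ) X +

Nullable nonterminals: {Y}.
ε ∉ L(G), so no ε-production is kept.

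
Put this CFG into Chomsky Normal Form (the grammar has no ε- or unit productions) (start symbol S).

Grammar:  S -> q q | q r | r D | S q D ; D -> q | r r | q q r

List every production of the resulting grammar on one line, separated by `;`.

Introduce a nonterminal for each terminal appearing in a rule of length ≥ 2: X1 → q, X2 → r.
Binarize each right-hand side of length ≥ 3 by chaining fresh nonterminals (Y1, Y2, …): affected rules were S → S X1 D; D → X1 X1 X2.

S -> X1 X1 | X1 X2 | X2 D | S Y1; D -> q | X2 X2 | X1 Y2; X1 -> q; X2 -> r; Y1 -> X1 D; Y2 -> X1 X2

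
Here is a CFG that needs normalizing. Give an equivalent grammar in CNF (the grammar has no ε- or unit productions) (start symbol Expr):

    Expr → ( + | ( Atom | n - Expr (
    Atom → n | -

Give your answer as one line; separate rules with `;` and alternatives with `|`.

Expr → X1 X2 | X1 Atom | X3 Y1; Atom → n | -; X1 → (; X2 → +; X3 → n; X4 → -; Y1 → X4 Y2; Y2 → Expr X1

Introduce a nonterminal for each terminal appearing in a rule of length ≥ 2: X1 → (, X2 → +, X3 → n, X4 → -.
Binarize each right-hand side of length ≥ 3 by chaining fresh nonterminals (Y1, Y2, …): affected rules were Expr → X3 X4 Expr X1.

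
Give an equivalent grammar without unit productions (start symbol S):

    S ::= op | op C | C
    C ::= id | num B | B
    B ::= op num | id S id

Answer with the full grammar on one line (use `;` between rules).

S ::= op num | id S id | id | num B | op | op C; C ::= op num | id S id | id | num B; B ::= op num | id S id

Unit pairs: C ⇒* {B}; S ⇒* {B, C}.
For every A with A ⇒* B via unit rules, add B's non-unit alternatives to A; then delete every rule of the form X → Y.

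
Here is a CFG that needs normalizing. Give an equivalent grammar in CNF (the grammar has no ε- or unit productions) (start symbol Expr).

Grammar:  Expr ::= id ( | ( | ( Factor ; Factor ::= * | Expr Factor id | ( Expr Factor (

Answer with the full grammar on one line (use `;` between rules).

Introduce a nonterminal for each terminal appearing in a rule of length ≥ 2: X1 → id, X2 → (.
Binarize each right-hand side of length ≥ 3 by chaining fresh nonterminals (Y1, Y2, …): affected rules were Factor → Expr Factor X1; Factor → X2 Expr Factor X2.

Expr ::= X1 X2 | ( | X2 Factor; Factor ::= * | Expr Y1 | X2 Y2; X1 ::= id; X2 ::= (; Y1 ::= Factor X1; Y2 ::= Expr Y3; Y3 ::= Factor X2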